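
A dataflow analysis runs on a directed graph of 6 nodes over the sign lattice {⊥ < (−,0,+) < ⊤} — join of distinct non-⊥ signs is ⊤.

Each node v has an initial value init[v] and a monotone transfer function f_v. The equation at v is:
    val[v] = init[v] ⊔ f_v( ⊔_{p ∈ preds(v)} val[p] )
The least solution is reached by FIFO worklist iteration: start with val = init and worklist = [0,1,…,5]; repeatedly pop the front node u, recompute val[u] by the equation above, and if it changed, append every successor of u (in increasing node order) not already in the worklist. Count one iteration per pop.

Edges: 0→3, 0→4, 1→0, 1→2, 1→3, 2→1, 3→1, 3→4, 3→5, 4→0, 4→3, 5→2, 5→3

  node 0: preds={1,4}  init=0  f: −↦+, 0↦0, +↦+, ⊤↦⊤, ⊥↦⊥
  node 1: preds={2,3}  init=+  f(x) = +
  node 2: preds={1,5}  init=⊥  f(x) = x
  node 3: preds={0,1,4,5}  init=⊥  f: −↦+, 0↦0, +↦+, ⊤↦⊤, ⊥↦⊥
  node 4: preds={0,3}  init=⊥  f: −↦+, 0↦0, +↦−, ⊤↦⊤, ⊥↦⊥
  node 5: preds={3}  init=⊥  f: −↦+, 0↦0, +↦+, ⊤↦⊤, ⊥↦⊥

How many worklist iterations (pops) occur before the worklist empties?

11

Worklist (11 pops):
  #1 pop 0: in=+ → ⊤ (was 0); enqueue []
  #2 pop 1: in=⊥ → + (no change)
  #3 pop 2: in=+ → + (was ⊥); enqueue [1]
  #4 pop 3: in=⊤ → ⊤ (was ⊥); enqueue []
  #5 pop 4: in=⊤ → ⊤ (was ⊥); enqueue [0,3]
  #6 pop 5: in=⊤ → ⊤ (was ⊥); enqueue [2]
  #7 pop 1: in=⊤ → + (no change)
  #8 pop 0: in=⊤ → ⊤ (no change)
  #9 pop 3: in=⊤ → ⊤ (no change)
  #10 pop 2: in=⊤ → ⊤ (was +); enqueue [1]
  #11 pop 1: in=⊤ → + (no change)

Fixpoint:
  val[0] = ⊤
  val[1] = +
  val[2] = ⊤
  val[3] = ⊤
  val[4] = ⊤
  val[5] = ⊤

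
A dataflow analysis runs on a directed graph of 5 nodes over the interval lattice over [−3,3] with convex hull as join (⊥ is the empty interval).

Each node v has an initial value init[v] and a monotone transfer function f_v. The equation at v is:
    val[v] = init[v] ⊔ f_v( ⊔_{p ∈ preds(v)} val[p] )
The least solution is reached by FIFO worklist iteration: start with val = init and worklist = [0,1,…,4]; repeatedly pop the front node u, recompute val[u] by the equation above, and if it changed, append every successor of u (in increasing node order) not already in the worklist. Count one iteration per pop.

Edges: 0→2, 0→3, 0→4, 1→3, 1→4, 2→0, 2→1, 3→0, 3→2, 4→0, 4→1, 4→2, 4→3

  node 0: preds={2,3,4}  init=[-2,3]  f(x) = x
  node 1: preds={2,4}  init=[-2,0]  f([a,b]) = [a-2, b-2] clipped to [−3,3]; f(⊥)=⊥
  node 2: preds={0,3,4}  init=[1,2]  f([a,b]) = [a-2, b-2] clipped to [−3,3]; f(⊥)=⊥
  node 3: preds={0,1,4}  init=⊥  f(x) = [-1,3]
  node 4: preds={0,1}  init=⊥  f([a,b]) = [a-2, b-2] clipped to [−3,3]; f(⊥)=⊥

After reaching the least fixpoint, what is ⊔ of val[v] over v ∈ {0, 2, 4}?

[-3,3]

Trace (10 dequeues):
  [1] u=0 | in [1,2] | out [-2,3] | ==
  [2] u=1 | in [1,2] | out [-2,0] | ==
  [3] u=2 | in [-2,3] | out [-3,2] | prev [1,2] | push {0,1}
  [4] u=3 | in [-2,3] | out [-1,3] | prev ⊥ | push {2}
  [5] u=4 | in [-2,3] | out [-3,1] | prev ⊥ | push {3}
  [6] u=0 | in [-3,3] | out [-3,3] | prev [-2,3] | push {4}
  [7] u=1 | in [-3,2] | out [-3,0] | prev [-2,0] | push {}
  [8] u=2 | in [-3,3] | out [-3,2] | ==
  [9] u=3 | in [-3,3] | out [-1,3] | ==
  [10] u=4 | in [-3,3] | out [-3,1] | ==

Converged values:
  [0] [-3,3]
  [1] [-3,0]
  [2] [-3,2]
  [3] [-1,3]
  [4] [-3,1]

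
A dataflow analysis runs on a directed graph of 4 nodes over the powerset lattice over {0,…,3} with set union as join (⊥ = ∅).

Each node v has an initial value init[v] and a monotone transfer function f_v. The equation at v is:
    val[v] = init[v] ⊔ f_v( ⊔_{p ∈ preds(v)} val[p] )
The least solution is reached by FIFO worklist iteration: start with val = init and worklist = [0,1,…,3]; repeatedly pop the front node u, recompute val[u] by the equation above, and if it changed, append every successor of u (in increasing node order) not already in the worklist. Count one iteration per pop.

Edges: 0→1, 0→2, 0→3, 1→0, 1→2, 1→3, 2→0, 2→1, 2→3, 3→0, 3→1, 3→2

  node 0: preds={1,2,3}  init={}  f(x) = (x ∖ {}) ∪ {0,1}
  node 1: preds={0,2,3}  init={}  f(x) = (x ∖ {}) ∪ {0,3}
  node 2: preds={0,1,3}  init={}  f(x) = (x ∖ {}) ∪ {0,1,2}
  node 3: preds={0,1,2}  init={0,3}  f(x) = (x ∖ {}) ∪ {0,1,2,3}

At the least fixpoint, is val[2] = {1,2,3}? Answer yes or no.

Trace (9 dequeues):
  [1] u=0 | in {0,3} | out {0,1,3} | prev {} | push {}
  [2] u=1 | in {0,1,3} | out {0,1,3} | prev {} | push {0}
  [3] u=2 | in {0,1,3} | out {0,1,2,3} | prev {} | push {1}
  [4] u=3 | in {0,1,2,3} | out {0,1,2,3} | prev {0,3} | push {2}
  [5] u=0 | in {0,1,2,3} | out {0,1,2,3} | prev {0,1,3} | push {3}
  [6] u=1 | in {0,1,2,3} | out {0,1,2,3} | prev {0,1,3} | push {0}
  [7] u=2 | in {0,1,2,3} | out {0,1,2,3} | ==
  [8] u=3 | in {0,1,2,3} | out {0,1,2,3} | ==
  [9] u=0 | in {0,1,2,3} | out {0,1,2,3} | ==

Converged values:
  [0] {0,1,2,3}
  [1] {0,1,2,3}
  [2] {0,1,2,3}
  [3] {0,1,2,3}

no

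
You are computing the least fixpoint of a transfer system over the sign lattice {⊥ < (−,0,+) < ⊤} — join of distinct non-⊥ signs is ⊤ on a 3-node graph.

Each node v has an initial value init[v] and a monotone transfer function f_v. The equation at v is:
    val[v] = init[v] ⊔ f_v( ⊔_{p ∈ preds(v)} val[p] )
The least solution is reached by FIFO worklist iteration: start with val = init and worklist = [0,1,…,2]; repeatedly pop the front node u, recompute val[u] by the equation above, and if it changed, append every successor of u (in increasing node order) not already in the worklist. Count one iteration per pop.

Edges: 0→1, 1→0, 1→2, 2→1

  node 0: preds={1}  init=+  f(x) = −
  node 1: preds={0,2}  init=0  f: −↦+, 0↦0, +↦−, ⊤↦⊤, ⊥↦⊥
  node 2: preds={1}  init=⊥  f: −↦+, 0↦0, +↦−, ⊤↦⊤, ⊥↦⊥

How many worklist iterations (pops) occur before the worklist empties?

5

Worklist (5 pops):
  #1 pop 0: in=0 → ⊤ (was +); enqueue []
  #2 pop 1: in=⊤ → ⊤ (was 0); enqueue [0]
  #3 pop 2: in=⊤ → ⊤ (was ⊥); enqueue [1]
  #4 pop 0: in=⊤ → ⊤ (no change)
  #5 pop 1: in=⊤ → ⊤ (no change)

Fixpoint:
  val[0] = ⊤
  val[1] = ⊤
  val[2] = ⊤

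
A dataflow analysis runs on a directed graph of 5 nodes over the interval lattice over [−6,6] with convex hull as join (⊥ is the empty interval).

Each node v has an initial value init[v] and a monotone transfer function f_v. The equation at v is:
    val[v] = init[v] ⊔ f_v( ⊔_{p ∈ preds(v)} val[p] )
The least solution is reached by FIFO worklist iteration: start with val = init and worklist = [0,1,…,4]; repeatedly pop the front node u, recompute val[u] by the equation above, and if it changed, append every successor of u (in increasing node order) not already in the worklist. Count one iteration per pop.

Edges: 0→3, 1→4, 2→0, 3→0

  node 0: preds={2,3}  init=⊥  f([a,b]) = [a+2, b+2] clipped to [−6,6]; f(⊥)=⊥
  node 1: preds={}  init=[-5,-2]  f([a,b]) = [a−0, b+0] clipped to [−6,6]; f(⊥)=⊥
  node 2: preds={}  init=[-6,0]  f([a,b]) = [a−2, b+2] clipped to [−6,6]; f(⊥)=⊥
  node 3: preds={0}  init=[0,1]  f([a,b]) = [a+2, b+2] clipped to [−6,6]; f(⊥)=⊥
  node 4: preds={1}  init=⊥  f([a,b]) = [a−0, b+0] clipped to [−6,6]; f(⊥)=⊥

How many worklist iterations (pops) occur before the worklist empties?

Trace (8 dequeues):
  [1] u=0 | in [-6,1] | out [-4,3] | prev ⊥ | push {}
  [2] u=1 | in ⊥ | out [-5,-2] | ==
  [3] u=2 | in ⊥ | out [-6,0] | ==
  [4] u=3 | in [-4,3] | out [-2,5] | prev [0,1] | push {0}
  [5] u=4 | in [-5,-2] | out [-5,-2] | prev ⊥ | push {}
  [6] u=0 | in [-6,5] | out [-4,6] | prev [-4,3] | push {3}
  [7] u=3 | in [-4,6] | out [-2,6] | prev [-2,5] | push {0}
  [8] u=0 | in [-6,6] | out [-4,6] | ==

Converged values:
  [0] [-4,6]
  [1] [-5,-2]
  [2] [-6,0]
  [3] [-2,6]
  [4] [-5,-2]

8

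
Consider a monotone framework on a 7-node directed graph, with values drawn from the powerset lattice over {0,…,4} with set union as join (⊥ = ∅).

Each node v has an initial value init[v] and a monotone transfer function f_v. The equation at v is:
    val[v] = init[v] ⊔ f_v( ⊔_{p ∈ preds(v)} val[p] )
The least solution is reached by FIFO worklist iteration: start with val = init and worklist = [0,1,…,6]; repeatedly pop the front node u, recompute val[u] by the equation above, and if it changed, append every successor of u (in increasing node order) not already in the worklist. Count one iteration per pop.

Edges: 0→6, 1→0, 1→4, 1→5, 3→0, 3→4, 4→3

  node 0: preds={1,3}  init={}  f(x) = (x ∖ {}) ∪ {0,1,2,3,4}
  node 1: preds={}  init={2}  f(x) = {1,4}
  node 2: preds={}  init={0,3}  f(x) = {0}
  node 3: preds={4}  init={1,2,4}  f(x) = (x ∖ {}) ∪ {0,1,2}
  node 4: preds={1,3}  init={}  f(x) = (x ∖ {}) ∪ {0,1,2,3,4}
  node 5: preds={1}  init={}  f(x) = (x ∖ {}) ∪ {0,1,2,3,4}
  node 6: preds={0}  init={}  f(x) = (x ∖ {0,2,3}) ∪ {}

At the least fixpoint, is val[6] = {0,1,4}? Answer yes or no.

no

Iteration log — 11 steps:
  step 1. node 0  ⊔preds={1,2,4}  new={0,1,2,3,4}  old={}  +wl: 
  step 2. node 1  ⊔preds={}  new={1,2,4}  old={2}  +wl: 0
  step 3. node 2  ⊔preds={}  new={0,3}  stable
  step 4. node 3  ⊔preds={}  new={0,1,2,4}  old={1,2,4}  +wl: 
  step 5. node 4  ⊔preds={0,1,2,4}  new={0,1,2,3,4}  old={}  +wl: 3
  step 6. node 5  ⊔preds={1,2,4}  new={0,1,2,3,4}  old={}  +wl: 
  step 7. node 6  ⊔preds={0,1,2,3,4}  new={1,4}  old={}  +wl: 
  step 8. node 0  ⊔preds={0,1,2,4}  new={0,1,2,3,4}  stable
  step 9. node 3  ⊔preds={0,1,2,3,4}  new={0,1,2,3,4}  old={0,1,2,4}  +wl: 0,4
  step 10. node 0  ⊔preds={0,1,2,3,4}  new={0,1,2,3,4}  stable
  step 11. node 4  ⊔preds={0,1,2,3,4}  new={0,1,2,3,4}  stable

Least fixpoint reached:
  node 0: {0,1,2,3,4}
  node 1: {1,2,4}
  node 2: {0,3}
  node 3: {0,1,2,3,4}
  node 4: {0,1,2,3,4}
  node 5: {0,1,2,3,4}
  node 6: {1,4}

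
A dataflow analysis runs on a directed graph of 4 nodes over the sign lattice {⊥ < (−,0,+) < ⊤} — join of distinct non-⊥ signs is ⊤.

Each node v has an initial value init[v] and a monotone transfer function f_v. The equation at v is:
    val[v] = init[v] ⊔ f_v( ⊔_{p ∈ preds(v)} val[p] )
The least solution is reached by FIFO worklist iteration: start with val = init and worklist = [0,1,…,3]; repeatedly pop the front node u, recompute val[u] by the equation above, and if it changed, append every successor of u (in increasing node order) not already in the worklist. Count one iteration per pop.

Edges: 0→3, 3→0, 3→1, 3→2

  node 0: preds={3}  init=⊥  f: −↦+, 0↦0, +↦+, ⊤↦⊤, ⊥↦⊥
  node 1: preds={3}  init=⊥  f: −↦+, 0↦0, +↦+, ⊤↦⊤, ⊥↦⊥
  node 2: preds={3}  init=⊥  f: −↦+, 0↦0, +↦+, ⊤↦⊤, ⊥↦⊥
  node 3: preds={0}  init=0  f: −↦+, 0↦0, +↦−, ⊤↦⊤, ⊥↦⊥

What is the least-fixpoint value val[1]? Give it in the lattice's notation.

0

Worklist (4 pops):
  #1 pop 0: in=0 → 0 (was ⊥); enqueue []
  #2 pop 1: in=0 → 0 (was ⊥); enqueue []
  #3 pop 2: in=0 → 0 (was ⊥); enqueue []
  #4 pop 3: in=0 → 0 (no change)

Fixpoint:
  val[0] = 0
  val[1] = 0
  val[2] = 0
  val[3] = 0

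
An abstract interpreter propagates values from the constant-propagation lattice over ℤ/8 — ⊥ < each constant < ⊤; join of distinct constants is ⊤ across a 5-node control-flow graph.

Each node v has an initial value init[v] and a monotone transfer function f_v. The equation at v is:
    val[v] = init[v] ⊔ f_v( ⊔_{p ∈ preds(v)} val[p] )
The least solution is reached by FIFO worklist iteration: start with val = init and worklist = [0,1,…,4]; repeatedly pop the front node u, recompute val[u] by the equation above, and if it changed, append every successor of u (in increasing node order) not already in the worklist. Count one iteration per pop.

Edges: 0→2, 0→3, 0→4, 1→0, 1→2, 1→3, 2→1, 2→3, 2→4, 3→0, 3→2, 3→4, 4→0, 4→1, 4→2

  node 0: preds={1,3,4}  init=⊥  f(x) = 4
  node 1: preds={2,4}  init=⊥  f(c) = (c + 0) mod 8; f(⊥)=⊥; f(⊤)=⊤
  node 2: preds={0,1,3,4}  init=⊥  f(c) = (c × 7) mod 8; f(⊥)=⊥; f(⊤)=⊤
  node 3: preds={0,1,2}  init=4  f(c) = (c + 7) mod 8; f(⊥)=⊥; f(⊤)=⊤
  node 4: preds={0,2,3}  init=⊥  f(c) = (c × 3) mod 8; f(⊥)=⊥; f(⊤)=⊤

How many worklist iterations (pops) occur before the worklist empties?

Trace (11 dequeues):
  [1] u=0 | in 4 | out 4 | prev ⊥ | push {}
  [2] u=1 | in ⊥ | out ⊥ | ==
  [3] u=2 | in 4 | out 4 | prev ⊥ | push {1}
  [4] u=3 | in 4 | out ⊤ | prev 4 | push {0,2}
  [5] u=4 | in ⊤ | out ⊤ | prev ⊥ | push {}
  [6] u=1 | in ⊤ | out ⊤ | prev ⊥ | push {3}
  [7] u=0 | in ⊤ | out 4 | ==
  [8] u=2 | in ⊤ | out ⊤ | prev 4 | push {1,4}
  [9] u=3 | in ⊤ | out ⊤ | ==
  [10] u=1 | in ⊤ | out ⊤ | ==
  [11] u=4 | in ⊤ | out ⊤ | ==

Converged values:
  [0] 4
  [1] ⊤
  [2] ⊤
  [3] ⊤
  [4] ⊤

11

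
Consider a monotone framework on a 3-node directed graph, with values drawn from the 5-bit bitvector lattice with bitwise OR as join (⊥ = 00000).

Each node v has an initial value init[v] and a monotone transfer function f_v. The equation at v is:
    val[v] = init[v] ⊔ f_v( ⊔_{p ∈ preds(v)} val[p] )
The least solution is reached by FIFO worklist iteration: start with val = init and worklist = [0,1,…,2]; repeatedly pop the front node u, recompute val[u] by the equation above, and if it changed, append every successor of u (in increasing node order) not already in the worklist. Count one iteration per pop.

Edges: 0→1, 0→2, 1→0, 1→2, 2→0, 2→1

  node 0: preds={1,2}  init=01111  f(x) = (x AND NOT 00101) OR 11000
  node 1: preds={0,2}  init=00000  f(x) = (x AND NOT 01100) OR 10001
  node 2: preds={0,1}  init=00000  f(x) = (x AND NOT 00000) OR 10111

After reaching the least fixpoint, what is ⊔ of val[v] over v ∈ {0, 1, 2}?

11111

Worklist (5 pops):
  #1 pop 0: in=00000 → 11111 (was 01111); enqueue []
  #2 pop 1: in=11111 → 10011 (was 00000); enqueue [0]
  #3 pop 2: in=11111 → 11111 (was 00000); enqueue [1]
  #4 pop 0: in=11111 → 11111 (no change)
  #5 pop 1: in=11111 → 10011 (no change)

Fixpoint:
  val[0] = 11111
  val[1] = 10011
  val[2] = 11111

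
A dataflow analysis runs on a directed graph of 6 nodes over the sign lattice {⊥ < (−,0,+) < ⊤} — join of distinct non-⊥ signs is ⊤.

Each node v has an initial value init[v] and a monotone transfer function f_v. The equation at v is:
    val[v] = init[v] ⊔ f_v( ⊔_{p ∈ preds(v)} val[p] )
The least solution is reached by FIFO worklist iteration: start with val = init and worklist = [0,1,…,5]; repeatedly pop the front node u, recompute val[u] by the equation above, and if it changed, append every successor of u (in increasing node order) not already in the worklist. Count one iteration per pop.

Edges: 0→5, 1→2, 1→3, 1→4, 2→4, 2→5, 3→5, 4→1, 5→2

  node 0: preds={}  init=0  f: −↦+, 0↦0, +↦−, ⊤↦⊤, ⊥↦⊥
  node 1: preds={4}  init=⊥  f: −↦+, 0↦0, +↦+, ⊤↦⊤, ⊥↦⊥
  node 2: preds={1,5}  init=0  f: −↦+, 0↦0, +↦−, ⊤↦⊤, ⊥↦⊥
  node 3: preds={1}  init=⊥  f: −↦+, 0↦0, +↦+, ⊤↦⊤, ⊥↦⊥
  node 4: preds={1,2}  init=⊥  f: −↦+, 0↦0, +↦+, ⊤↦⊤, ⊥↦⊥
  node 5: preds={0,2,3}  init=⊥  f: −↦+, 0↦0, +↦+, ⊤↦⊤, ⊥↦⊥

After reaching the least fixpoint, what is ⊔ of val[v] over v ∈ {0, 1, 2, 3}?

0

Iteration log — 11 steps:
  step 1. node 0  ⊔preds=⊥  new=0  stable
  step 2. node 1  ⊔preds=⊥  new=⊥  stable
  step 3. node 2  ⊔preds=⊥  new=0  stable
  step 4. node 3  ⊔preds=⊥  new=⊥  stable
  step 5. node 4  ⊔preds=0  new=0  old=⊥  +wl: 1
  step 6. node 5  ⊔preds=0  new=0  old=⊥  +wl: 2
  step 7. node 1  ⊔preds=0  new=0  old=⊥  +wl: 3,4
  step 8. node 2  ⊔preds=0  new=0  stable
  step 9. node 3  ⊔preds=0  new=0  old=⊥  +wl: 5
  step 10. node 4  ⊔preds=0  new=0  stable
  step 11. node 5  ⊔preds=0  new=0  stable

Least fixpoint reached:
  node 0: 0
  node 1: 0
  node 2: 0
  node 3: 0
  node 4: 0
  node 5: 0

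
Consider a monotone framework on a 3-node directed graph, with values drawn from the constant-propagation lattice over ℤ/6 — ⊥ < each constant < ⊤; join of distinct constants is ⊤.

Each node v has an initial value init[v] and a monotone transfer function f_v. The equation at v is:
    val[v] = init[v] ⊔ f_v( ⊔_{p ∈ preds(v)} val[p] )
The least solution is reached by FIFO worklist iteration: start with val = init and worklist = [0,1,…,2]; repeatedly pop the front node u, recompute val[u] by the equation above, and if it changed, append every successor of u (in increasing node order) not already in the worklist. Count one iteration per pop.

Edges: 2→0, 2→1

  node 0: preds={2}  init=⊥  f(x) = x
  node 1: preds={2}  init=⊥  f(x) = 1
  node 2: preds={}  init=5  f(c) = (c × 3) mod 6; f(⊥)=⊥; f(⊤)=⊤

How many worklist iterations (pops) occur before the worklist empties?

3

Worklist (3 pops):
  #1 pop 0: in=5 → 5 (was ⊥); enqueue []
  #2 pop 1: in=5 → 1 (was ⊥); enqueue []
  #3 pop 2: in=⊥ → 5 (no change)

Fixpoint:
  val[0] = 5
  val[1] = 1
  val[2] = 5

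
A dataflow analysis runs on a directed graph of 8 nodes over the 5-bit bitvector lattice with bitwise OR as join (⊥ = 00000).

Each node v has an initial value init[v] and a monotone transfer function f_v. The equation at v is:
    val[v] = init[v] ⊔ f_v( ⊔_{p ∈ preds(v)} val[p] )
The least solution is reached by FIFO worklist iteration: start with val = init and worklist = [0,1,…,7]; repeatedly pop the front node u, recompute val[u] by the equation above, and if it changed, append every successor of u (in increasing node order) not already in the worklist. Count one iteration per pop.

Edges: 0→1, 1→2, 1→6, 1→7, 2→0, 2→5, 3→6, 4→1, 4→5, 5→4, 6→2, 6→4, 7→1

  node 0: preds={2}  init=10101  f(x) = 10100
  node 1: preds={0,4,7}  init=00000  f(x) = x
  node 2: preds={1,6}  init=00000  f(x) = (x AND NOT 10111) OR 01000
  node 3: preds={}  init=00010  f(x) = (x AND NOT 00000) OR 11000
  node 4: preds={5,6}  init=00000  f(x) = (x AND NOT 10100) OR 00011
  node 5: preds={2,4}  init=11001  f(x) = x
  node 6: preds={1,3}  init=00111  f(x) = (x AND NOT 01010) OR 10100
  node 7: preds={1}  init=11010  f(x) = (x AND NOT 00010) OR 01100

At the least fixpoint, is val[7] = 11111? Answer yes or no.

Worklist (12 pops):
  #1 pop 0: in=00000 → 10101 (no change)
  #2 pop 1: in=11111 → 11111 (was 00000); enqueue []
  #3 pop 2: in=11111 → 01000 (was 00000); enqueue [0]
  #4 pop 3: in=00000 → 11010 (was 00010); enqueue []
  #5 pop 4: in=11111 → 01011 (was 00000); enqueue [1]
  #6 pop 5: in=01011 → 11011 (was 11001); enqueue [4]
  #7 pop 6: in=11111 → 10111 (was 00111); enqueue [2]
  #8 pop 7: in=11111 → 11111 (was 11010); enqueue []
  #9 pop 0: in=01000 → 10101 (no change)
  #10 pop 1: in=11111 → 11111 (no change)
  #11 pop 4: in=11111 → 01011 (no change)
  #12 pop 2: in=11111 → 01000 (no change)

Fixpoint:
  val[0] = 10101
  val[1] = 11111
  val[2] = 01000
  val[3] = 11010
  val[4] = 01011
  val[5] = 11011
  val[6] = 10111
  val[7] = 11111

yes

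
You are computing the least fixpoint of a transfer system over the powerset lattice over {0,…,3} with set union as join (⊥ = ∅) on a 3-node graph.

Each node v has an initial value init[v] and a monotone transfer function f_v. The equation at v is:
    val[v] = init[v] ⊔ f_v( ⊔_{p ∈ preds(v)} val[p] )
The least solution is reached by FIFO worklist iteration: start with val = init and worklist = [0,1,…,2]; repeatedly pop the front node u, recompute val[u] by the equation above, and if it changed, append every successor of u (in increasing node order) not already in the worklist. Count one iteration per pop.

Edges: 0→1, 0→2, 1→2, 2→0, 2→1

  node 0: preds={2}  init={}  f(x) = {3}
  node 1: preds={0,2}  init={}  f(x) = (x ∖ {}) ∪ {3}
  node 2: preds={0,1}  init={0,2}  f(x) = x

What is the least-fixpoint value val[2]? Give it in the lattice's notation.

Trace (5 dequeues):
  [1] u=0 | in {0,2} | out {3} | prev {} | push {}
  [2] u=1 | in {0,2,3} | out {0,2,3} | prev {} | push {}
  [3] u=2 | in {0,2,3} | out {0,2,3} | prev {0,2} | push {0,1}
  [4] u=0 | in {0,2,3} | out {3} | ==
  [5] u=1 | in {0,2,3} | out {0,2,3} | ==

Converged values:
  [0] {3}
  [1] {0,2,3}
  [2] {0,2,3}

{0,2,3}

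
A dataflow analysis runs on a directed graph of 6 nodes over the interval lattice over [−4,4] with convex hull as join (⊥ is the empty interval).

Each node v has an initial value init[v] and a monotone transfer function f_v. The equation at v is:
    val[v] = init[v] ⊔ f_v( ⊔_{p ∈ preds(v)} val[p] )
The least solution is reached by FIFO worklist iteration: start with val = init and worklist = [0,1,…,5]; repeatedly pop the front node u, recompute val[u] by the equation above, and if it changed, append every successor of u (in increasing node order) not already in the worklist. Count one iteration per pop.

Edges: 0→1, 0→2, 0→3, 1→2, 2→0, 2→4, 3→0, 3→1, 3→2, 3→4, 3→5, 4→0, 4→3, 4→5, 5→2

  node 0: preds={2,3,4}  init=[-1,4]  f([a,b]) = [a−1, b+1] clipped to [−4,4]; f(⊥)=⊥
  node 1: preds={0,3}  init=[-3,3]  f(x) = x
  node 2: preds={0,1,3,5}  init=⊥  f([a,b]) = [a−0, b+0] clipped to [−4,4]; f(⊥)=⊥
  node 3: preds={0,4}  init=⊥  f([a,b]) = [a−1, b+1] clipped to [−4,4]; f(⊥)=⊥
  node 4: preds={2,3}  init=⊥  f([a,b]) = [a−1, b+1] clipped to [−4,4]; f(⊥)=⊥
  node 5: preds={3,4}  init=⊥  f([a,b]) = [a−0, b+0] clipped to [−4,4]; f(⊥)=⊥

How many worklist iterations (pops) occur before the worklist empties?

Worklist (15 pops):
  #1 pop 0: in=⊥ → [-1,4] (no change)
  #2 pop 1: in=[-1,4] → [-3,4] (was [-3,3]); enqueue []
  #3 pop 2: in=[-3,4] → [-3,4] (was ⊥); enqueue [0]
  #4 pop 3: in=[-1,4] → [-2,4] (was ⊥); enqueue [1,2]
  #5 pop 4: in=[-3,4] → [-4,4] (was ⊥); enqueue [3]
  #6 pop 5: in=[-4,4] → [-4,4] (was ⊥); enqueue []
  #7 pop 0: in=[-4,4] → [-4,4] (was [-1,4]); enqueue []
  #8 pop 1: in=[-4,4] → [-4,4] (was [-3,4]); enqueue []
  #9 pop 2: in=[-4,4] → [-4,4] (was [-3,4]); enqueue [0,4]
  #10 pop 3: in=[-4,4] → [-4,4] (was [-2,4]); enqueue [1,2,5]
  #11 pop 0: in=[-4,4] → [-4,4] (no change)
  #12 pop 4: in=[-4,4] → [-4,4] (no change)
  #13 pop 1: in=[-4,4] → [-4,4] (no change)
  #14 pop 2: in=[-4,4] → [-4,4] (no change)
  #15 pop 5: in=[-4,4] → [-4,4] (no change)

Fixpoint:
  val[0] = [-4,4]
  val[1] = [-4,4]
  val[2] = [-4,4]
  val[3] = [-4,4]
  val[4] = [-4,4]
  val[5] = [-4,4]

15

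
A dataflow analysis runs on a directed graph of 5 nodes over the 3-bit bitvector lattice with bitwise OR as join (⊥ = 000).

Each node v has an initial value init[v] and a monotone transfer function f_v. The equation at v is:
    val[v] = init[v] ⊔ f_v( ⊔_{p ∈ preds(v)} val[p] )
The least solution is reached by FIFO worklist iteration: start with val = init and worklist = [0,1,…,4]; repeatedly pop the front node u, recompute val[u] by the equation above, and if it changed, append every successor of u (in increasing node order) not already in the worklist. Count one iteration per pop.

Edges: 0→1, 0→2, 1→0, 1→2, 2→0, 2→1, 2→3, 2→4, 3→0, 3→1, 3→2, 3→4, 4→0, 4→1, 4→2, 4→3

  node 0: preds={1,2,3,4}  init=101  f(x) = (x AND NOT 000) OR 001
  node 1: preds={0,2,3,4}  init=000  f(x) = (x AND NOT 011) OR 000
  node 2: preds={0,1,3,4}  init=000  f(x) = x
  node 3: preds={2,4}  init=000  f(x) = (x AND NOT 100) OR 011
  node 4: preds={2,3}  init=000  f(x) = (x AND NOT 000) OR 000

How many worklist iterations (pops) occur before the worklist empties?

12

Worklist (12 pops):
  #1 pop 0: in=000 → 101 (no change)
  #2 pop 1: in=101 → 100 (was 000); enqueue [0]
  #3 pop 2: in=101 → 101 (was 000); enqueue [1]
  #4 pop 3: in=101 → 011 (was 000); enqueue [2]
  #5 pop 4: in=111 → 111 (was 000); enqueue [3]
  #6 pop 0: in=111 → 111 (was 101); enqueue []
  #7 pop 1: in=111 → 100 (no change)
  #8 pop 2: in=111 → 111 (was 101); enqueue [0,1,4]
  #9 pop 3: in=111 → 011 (no change)
  #10 pop 0: in=111 → 111 (no change)
  #11 pop 1: in=111 → 100 (no change)
  #12 pop 4: in=111 → 111 (no change)

Fixpoint:
  val[0] = 111
  val[1] = 100
  val[2] = 111
  val[3] = 011
  val[4] = 111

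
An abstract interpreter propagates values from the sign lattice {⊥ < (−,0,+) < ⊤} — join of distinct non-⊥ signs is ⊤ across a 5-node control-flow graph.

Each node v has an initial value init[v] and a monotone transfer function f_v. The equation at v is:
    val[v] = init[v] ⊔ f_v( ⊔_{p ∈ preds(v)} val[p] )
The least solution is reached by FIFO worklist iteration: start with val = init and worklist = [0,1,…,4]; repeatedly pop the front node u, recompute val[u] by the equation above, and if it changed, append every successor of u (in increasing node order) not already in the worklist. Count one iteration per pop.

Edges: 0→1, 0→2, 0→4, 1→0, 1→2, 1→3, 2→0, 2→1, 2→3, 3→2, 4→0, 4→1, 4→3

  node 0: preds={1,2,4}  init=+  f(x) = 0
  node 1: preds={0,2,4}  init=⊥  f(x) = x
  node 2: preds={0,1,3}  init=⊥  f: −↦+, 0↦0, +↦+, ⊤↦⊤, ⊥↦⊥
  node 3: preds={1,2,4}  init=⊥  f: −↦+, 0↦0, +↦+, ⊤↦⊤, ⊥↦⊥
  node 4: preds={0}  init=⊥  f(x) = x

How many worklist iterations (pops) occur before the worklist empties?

9

Iteration log — 9 steps:
  step 1. node 0  ⊔preds=⊥  new=⊤  old=+  +wl: 
  step 2. node 1  ⊔preds=⊤  new=⊤  old=⊥  +wl: 0
  step 3. node 2  ⊔preds=⊤  new=⊤  old=⊥  +wl: 1
  step 4. node 3  ⊔preds=⊤  new=⊤  old=⊥  +wl: 2
  step 5. node 4  ⊔preds=⊤  new=⊤  old=⊥  +wl: 3
  step 6. node 0  ⊔preds=⊤  new=⊤  stable
  step 7. node 1  ⊔preds=⊤  new=⊤  stable
  step 8. node 2  ⊔preds=⊤  new=⊤  stable
  step 9. node 3  ⊔preds=⊤  new=⊤  stable

Least fixpoint reached:
  node 0: ⊤
  node 1: ⊤
  node 2: ⊤
  node 3: ⊤
  node 4: ⊤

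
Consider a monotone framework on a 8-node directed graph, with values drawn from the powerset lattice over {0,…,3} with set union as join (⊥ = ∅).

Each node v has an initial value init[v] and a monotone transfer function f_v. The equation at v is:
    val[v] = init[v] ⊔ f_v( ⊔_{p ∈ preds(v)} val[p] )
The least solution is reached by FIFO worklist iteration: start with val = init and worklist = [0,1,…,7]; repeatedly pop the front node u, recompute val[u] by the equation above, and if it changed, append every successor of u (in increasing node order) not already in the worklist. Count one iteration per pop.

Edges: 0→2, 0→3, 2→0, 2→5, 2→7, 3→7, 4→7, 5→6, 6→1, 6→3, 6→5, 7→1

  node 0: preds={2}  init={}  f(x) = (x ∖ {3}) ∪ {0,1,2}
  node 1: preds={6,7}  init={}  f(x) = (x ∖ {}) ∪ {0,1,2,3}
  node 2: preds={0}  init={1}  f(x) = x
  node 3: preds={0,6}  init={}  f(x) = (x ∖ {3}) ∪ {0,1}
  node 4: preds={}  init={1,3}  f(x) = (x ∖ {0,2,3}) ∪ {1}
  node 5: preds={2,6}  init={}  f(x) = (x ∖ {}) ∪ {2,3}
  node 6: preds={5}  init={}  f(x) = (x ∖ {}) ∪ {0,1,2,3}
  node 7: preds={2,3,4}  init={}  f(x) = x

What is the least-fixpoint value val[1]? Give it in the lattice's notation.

Worklist (12 pops):
  #1 pop 0: in={1} → {0,1,2} (was {}); enqueue []
  #2 pop 1: in={} → {0,1,2,3} (was {}); enqueue []
  #3 pop 2: in={0,1,2} → {0,1,2} (was {1}); enqueue [0]
  #4 pop 3: in={0,1,2} → {0,1,2} (was {}); enqueue []
  #5 pop 4: in={} → {1,3} (no change)
  #6 pop 5: in={0,1,2} → {0,1,2,3} (was {}); enqueue []
  #7 pop 6: in={0,1,2,3} → {0,1,2,3} (was {}); enqueue [1,3,5]
  #8 pop 7: in={0,1,2,3} → {0,1,2,3} (was {}); enqueue []
  #9 pop 0: in={0,1,2} → {0,1,2} (no change)
  #10 pop 1: in={0,1,2,3} → {0,1,2,3} (no change)
  #11 pop 3: in={0,1,2,3} → {0,1,2} (no change)
  #12 pop 5: in={0,1,2,3} → {0,1,2,3} (no change)

Fixpoint:
  val[0] = {0,1,2}
  val[1] = {0,1,2,3}
  val[2] = {0,1,2}
  val[3] = {0,1,2}
  val[4] = {1,3}
  val[5] = {0,1,2,3}
  val[6] = {0,1,2,3}
  val[7] = {0,1,2,3}

{0,1,2,3}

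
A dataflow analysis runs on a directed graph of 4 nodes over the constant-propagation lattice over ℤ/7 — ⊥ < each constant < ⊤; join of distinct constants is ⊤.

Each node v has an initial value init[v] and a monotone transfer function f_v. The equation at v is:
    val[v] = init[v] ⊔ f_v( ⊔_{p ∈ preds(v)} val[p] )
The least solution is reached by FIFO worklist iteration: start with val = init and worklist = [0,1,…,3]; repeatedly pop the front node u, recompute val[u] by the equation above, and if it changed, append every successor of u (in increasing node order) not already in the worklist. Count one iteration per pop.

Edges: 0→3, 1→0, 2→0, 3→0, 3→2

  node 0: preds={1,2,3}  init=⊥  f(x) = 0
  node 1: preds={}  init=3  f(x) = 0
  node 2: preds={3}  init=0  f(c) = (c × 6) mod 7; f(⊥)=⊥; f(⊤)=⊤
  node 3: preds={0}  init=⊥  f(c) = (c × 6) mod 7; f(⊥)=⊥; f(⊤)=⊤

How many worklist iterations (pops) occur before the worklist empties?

Worklist (6 pops):
  #1 pop 0: in=⊤ → 0 (was ⊥); enqueue []
  #2 pop 1: in=⊥ → ⊤ (was 3); enqueue [0]
  #3 pop 2: in=⊥ → 0 (no change)
  #4 pop 3: in=0 → 0 (was ⊥); enqueue [2]
  #5 pop 0: in=⊤ → 0 (no change)
  #6 pop 2: in=0 → 0 (no change)

Fixpoint:
  val[0] = 0
  val[1] = ⊤
  val[2] = 0
  val[3] = 0

6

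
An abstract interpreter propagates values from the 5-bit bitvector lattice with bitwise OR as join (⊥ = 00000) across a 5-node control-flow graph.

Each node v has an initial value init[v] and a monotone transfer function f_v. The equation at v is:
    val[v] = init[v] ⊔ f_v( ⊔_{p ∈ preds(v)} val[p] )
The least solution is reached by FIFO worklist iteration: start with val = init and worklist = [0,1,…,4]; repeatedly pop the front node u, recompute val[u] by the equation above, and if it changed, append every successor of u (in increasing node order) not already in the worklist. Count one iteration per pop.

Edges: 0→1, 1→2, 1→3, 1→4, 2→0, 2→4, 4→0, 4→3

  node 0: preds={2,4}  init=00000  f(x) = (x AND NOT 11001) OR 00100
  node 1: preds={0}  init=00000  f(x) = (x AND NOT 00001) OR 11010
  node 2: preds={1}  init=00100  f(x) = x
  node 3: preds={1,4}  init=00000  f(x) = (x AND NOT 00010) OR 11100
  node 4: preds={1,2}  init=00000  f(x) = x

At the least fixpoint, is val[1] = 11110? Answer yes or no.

yes

Iteration log — 8 steps:
  step 1. node 0  ⊔preds=00100  new=00100  old=00000  +wl: 
  step 2. node 1  ⊔preds=00100  new=11110  old=00000  +wl: 
  step 3. node 2  ⊔preds=11110  new=11110  old=00100  +wl: 0
  step 4. node 3  ⊔preds=11110  new=11100  old=00000  +wl: 
  step 5. node 4  ⊔preds=11110  new=11110  old=00000  +wl: 3
  step 6. node 0  ⊔preds=11110  new=00110  old=00100  +wl: 1
  step 7. node 3  ⊔preds=11110  new=11100  stable
  step 8. node 1  ⊔preds=00110  new=11110  stable

Least fixpoint reached:
  node 0: 00110
  node 1: 11110
  node 2: 11110
  node 3: 11100
  node 4: 11110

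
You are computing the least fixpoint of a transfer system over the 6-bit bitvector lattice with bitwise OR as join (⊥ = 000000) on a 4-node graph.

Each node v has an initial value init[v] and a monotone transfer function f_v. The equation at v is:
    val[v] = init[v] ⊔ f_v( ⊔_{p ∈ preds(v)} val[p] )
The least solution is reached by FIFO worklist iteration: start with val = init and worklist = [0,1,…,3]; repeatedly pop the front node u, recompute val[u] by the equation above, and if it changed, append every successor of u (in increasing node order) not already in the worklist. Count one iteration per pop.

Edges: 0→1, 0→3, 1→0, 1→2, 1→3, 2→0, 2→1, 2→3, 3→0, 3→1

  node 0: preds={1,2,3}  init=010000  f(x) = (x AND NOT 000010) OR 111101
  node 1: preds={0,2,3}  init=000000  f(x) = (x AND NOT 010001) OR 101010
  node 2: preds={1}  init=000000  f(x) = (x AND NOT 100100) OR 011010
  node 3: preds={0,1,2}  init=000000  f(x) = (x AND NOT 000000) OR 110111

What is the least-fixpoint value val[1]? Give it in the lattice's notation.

101110

Trace (6 dequeues):
  [1] u=0 | in 000000 | out 111101 | prev 010000 | push {}
  [2] u=1 | in 111101 | out 101110 | prev 000000 | push {0}
  [3] u=2 | in 101110 | out 011010 | prev 000000 | push {1}
  [4] u=3 | in 111111 | out 111111 | prev 000000 | push {}
  [5] u=0 | in 111111 | out 111101 | ==
  [6] u=1 | in 111111 | out 101110 | ==

Converged values:
  [0] 111101
  [1] 101110
  [2] 011010
  [3] 111111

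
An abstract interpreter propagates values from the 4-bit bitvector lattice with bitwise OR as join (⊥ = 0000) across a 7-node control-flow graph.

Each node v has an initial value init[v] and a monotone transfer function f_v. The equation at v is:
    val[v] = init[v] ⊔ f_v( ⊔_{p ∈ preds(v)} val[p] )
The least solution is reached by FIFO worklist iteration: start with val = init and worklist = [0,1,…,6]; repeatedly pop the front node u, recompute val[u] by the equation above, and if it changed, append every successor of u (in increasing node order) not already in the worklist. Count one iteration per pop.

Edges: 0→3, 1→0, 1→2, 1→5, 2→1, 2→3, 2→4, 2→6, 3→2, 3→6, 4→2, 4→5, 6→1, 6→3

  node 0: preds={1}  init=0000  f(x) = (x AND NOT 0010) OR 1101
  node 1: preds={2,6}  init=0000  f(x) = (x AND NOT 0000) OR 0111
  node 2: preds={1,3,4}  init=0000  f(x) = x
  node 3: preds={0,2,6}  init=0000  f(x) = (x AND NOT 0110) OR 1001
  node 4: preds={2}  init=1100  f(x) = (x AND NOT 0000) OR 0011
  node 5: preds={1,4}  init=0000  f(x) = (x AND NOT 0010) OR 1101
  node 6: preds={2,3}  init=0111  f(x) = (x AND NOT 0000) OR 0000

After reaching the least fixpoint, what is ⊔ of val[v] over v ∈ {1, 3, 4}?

Trace (13 dequeues):
  [1] u=0 | in 0000 | out 1101 | prev 0000 | push {}
  [2] u=1 | in 0111 | out 0111 | prev 0000 | push {0}
  [3] u=2 | in 1111 | out 1111 | prev 0000 | push {1}
  [4] u=3 | in 1111 | out 1001 | prev 0000 | push {2}
  [5] u=4 | in 1111 | out 1111 | prev 1100 | push {}
  [6] u=5 | in 1111 | out 1101 | prev 0000 | push {}
  [7] u=6 | in 1111 | out 1111 | prev 0111 | push {3}
  [8] u=0 | in 0111 | out 1101 | ==
  [9] u=1 | in 1111 | out 1111 | prev 0111 | push {0,5}
  [10] u=2 | in 1111 | out 1111 | ==
  [11] u=3 | in 1111 | out 1001 | ==
  [12] u=0 | in 1111 | out 1101 | ==
  [13] u=5 | in 1111 | out 1101 | ==

Converged values:
  [0] 1101
  [1] 1111
  [2] 1111
  [3] 1001
  [4] 1111
  [5] 1101
  [6] 1111

1111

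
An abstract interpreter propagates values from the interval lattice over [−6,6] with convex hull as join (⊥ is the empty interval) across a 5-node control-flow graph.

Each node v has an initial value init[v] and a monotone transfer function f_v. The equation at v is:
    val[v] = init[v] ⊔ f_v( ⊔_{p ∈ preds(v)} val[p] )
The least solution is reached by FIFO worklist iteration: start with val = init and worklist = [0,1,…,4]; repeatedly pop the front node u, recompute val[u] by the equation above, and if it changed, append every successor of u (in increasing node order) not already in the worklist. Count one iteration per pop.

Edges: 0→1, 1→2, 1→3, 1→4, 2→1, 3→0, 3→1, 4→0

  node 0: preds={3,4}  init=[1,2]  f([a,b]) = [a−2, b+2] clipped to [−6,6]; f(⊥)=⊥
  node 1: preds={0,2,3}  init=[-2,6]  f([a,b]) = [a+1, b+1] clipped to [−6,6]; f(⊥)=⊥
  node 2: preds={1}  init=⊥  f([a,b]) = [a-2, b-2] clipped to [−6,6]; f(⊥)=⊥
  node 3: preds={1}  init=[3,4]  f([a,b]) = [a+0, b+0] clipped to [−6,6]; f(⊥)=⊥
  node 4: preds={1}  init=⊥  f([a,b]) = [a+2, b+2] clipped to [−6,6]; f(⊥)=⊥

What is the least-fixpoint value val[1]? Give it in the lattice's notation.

Trace (22 dequeues):
  [1] u=0 | in [3,4] | out [1,6] | prev [1,2] | push {}
  [2] u=1 | in [1,6] | out [-2,6] | ==
  [3] u=2 | in [-2,6] | out [-4,4] | prev ⊥ | push {1}
  [4] u=3 | in [-2,6] | out [-2,6] | prev [3,4] | push {0}
  [5] u=4 | in [-2,6] | out [0,6] | prev ⊥ | push {}
  [6] u=1 | in [-4,6] | out [-3,6] | prev [-2,6] | push {2,3,4}
  [7] u=0 | in [-2,6] | out [-4,6] | prev [1,6] | push {1}
  [8] u=2 | in [-3,6] | out [-5,4] | prev [-4,4] | push {}
  [9] u=3 | in [-3,6] | out [-3,6] | prev [-2,6] | push {0}
  [10] u=4 | in [-3,6] | out [-1,6] | prev [0,6] | push {}
  [11] u=1 | in [-5,6] | out [-4,6] | prev [-3,6] | push {2,3,4}
  [12] u=0 | in [-3,6] | out [-5,6] | prev [-4,6] | push {1}
  [13] u=2 | in [-4,6] | out [-6,4] | prev [-5,4] | push {}
  [14] u=3 | in [-4,6] | out [-4,6] | prev [-3,6] | push {0}
  [15] u=4 | in [-4,6] | out [-2,6] | prev [-1,6] | push {}
  [16] u=1 | in [-6,6] | out [-5,6] | prev [-4,6] | push {2,3,4}
  [17] u=0 | in [-4,6] | out [-6,6] | prev [-5,6] | push {1}
  [18] u=2 | in [-5,6] | out [-6,4] | ==
  [19] u=3 | in [-5,6] | out [-5,6] | prev [-4,6] | push {0}
  [20] u=4 | in [-5,6] | out [-3,6] | prev [-2,6] | push {}
  [21] u=1 | in [-6,6] | out [-5,6] | ==
  [22] u=0 | in [-5,6] | out [-6,6] | ==

Converged values:
  [0] [-6,6]
  [1] [-5,6]
  [2] [-6,4]
  [3] [-5,6]
  [4] [-3,6]

[-5,6]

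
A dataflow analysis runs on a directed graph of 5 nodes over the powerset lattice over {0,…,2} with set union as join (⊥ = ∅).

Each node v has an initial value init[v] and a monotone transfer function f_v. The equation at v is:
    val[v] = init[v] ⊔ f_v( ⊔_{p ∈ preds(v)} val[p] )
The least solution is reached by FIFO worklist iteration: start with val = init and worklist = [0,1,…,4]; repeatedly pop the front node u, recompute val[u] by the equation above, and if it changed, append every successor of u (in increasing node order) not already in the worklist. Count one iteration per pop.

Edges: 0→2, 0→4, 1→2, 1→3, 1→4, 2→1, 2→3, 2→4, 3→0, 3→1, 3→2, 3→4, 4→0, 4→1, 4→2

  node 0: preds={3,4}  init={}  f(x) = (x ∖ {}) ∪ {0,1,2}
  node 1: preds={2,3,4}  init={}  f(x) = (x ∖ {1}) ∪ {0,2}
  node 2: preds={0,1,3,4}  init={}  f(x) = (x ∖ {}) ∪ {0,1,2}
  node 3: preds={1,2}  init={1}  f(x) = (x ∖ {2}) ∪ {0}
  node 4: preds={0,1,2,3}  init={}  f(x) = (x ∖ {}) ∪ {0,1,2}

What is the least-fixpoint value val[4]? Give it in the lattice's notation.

Worklist (8 pops):
  #1 pop 0: in={1} → {0,1,2} (was {}); enqueue []
  #2 pop 1: in={1} → {0,2} (was {}); enqueue []
  #3 pop 2: in={0,1,2} → {0,1,2} (was {}); enqueue [1]
  #4 pop 3: in={0,1,2} → {0,1} (was {1}); enqueue [0,2]
  #5 pop 4: in={0,1,2} → {0,1,2} (was {}); enqueue []
  #6 pop 1: in={0,1,2} → {0,2} (no change)
  #7 pop 0: in={0,1,2} → {0,1,2} (no change)
  #8 pop 2: in={0,1,2} → {0,1,2} (no change)

Fixpoint:
  val[0] = {0,1,2}
  val[1] = {0,2}
  val[2] = {0,1,2}
  val[3] = {0,1}
  val[4] = {0,1,2}

{0,1,2}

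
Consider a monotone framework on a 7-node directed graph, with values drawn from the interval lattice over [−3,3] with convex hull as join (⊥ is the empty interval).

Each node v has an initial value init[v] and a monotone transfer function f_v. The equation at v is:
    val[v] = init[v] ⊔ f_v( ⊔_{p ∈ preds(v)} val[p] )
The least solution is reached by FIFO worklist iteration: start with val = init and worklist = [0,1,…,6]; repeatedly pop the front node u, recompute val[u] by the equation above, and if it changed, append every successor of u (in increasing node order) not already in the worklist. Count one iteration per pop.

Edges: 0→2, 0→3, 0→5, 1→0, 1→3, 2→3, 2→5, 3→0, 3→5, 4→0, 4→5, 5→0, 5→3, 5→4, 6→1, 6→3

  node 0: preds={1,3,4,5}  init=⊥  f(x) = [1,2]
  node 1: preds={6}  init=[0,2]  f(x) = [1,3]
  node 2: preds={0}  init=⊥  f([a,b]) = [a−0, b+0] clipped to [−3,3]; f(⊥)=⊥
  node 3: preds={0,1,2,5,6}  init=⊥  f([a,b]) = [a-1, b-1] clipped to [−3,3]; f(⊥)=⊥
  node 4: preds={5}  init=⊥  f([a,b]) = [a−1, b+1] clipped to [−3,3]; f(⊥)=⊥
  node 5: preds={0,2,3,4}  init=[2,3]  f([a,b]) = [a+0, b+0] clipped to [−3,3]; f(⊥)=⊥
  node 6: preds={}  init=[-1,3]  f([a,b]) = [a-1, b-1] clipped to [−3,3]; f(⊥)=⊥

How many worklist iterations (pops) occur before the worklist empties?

15

Trace (15 dequeues):
  [1] u=0 | in [0,3] | out [1,2] | prev ⊥ | push {}
  [2] u=1 | in [-1,3] | out [0,3] | prev [0,2] | push {0}
  [3] u=2 | in [1,2] | out [1,2] | prev ⊥ | push {}
  [4] u=3 | in [-1,3] | out [-2,2] | prev ⊥ | push {}
  [5] u=4 | in [2,3] | out [1,3] | prev ⊥ | push {}
  [6] u=5 | in [-2,3] | out [-2,3] | prev [2,3] | push {3,4}
  [7] u=6 | in ⊥ | out [-1,3] | ==
  [8] u=0 | in [-2,3] | out [1,2] | ==
  [9] u=3 | in [-2,3] | out [-3,2] | prev [-2,2] | push {0,5}
  [10] u=4 | in [-2,3] | out [-3,3] | prev [1,3] | push {}
  [11] u=0 | in [-3,3] | out [1,2] | ==
  [12] u=5 | in [-3,3] | out [-3,3] | prev [-2,3] | push {0,3,4}
  [13] u=0 | in [-3,3] | out [1,2] | ==
  [14] u=3 | in [-3,3] | out [-3,2] | ==
  [15] u=4 | in [-3,3] | out [-3,3] | ==

Converged values:
  [0] [1,2]
  [1] [0,3]
  [2] [1,2]
  [3] [-3,2]
  [4] [-3,3]
  [5] [-3,3]
  [6] [-1,3]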